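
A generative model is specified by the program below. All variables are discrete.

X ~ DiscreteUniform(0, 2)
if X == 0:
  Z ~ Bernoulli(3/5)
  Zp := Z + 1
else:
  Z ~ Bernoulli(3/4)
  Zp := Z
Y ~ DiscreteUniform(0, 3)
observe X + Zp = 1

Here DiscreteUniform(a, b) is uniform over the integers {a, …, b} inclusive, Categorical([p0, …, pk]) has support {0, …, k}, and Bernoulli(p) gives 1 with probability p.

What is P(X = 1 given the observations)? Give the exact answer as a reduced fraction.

P(X = 1 | obs) = 5/13

Enumerate traces; 8 have nonzero weight after conditioning:
  (X=0, Z=0, Y=0) weight 1/30
  (X=0, Z=0, Y=1) weight 1/30
  (X=0, Z=0, Y=2) weight 1/30
  (X=0, Z=0, Y=3) weight 1/30
  (X=1, Z=0, Y=0) weight 1/48
  (X=1, Z=0, Y=1) weight 1/48
  (X=1, Z=0, Y=2) weight 1/48
  (X=1, Z=0, Y=3) weight 1/48
Group by X:
  weight(X=0) = 2/15
  weight(X=1) = 1/12
Total weight = 2/15 + 1/12 = 13/60
P(X=0 | obs) = 2/15 / 13/60 = 8/13
P(X=1 | obs) = 1/12 / 13/60 = 5/13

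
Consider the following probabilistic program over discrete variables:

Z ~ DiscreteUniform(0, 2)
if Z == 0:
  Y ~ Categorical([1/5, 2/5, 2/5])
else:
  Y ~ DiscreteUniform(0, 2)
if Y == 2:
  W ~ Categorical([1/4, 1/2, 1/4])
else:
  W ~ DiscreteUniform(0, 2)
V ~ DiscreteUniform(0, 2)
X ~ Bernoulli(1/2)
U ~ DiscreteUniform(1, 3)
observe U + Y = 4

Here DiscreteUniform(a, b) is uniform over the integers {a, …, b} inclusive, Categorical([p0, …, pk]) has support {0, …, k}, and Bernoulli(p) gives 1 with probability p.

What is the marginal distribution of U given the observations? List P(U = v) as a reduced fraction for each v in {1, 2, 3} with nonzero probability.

P(U=2) = 1/2, P(U=3) = 1/2

Enumerate traces; 108 have nonzero weight after conditioning:
  (Z=0, Y=1, W=0, V=0, X=0, U=3) weight 1/405
  (Z=0, Y=1, W=0, V=0, X=1, U=3) weight 1/405
  (Z=0, Y=1, W=0, V=1, X=0, U=3) weight 1/405
  (Z=0, Y=1, W=0, V=1, X=1, U=3) weight 1/405
  (Z=0, Y=1, W=0, V=2, X=0, U=3) weight 1/405
  (Z=0, Y=1, W=0, V=2, X=1, U=3) weight 1/405
  (Z=0, Y=1, W=1, V=0, X=0, U=3) weight 1/405
  (Z=0, Y=1, W=1, V=0, X=1, U=3) weight 1/405
  (Z=0, Y=2, W=0, V=0, X=0, U=2) weight 1/540
  … 99 more
Group by U:
  weight(U=2) = 16/135
  weight(U=3) = 16/135
Total weight = 16/135 + 16/135 = 32/135
P(U=2 | obs) = 16/135 / 32/135 = 1/2
P(U=3 | obs) = 16/135 / 32/135 = 1/2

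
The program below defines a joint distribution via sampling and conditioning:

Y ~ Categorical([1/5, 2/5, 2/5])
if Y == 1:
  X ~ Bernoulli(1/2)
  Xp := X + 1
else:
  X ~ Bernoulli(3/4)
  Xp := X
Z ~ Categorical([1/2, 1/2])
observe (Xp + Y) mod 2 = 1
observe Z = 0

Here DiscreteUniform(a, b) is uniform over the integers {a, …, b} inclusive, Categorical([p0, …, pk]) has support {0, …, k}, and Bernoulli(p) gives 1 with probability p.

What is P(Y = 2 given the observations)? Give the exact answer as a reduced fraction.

Enumerate traces; 3 have nonzero weight after conditioning:
  (Y=0, X=1, Z=0) weight 3/40
  (Y=1, X=1, Z=0) weight 1/10
  (Y=2, X=1, Z=0) weight 3/20
Group by Y:
  weight(Y=0) = 3/40
  weight(Y=1) = 1/10
  weight(Y=2) = 3/20
Total weight = 3/40 + 1/10 + 3/20 = 13/40
P(Y=0 | obs) = 3/40 / 13/40 = 3/13
P(Y=1 | obs) = 1/10 / 13/40 = 4/13
P(Y=2 | obs) = 3/20 / 13/40 = 6/13

P(Y = 2 | obs) = 6/13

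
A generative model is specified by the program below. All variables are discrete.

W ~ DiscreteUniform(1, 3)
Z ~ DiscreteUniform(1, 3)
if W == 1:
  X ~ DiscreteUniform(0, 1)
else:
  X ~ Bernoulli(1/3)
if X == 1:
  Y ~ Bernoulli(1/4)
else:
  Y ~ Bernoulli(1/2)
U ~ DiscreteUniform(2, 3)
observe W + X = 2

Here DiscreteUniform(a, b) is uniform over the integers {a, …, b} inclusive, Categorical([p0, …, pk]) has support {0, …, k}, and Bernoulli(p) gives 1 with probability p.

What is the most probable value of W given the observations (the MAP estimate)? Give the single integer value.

Enumerate traces; 24 have nonzero weight after conditioning:
  (W=1, Z=1, X=1, Y=0, U=2) weight 1/48
  (W=1, Z=1, X=1, Y=0, U=3) weight 1/48
  (W=1, Z=1, X=1, Y=1, U=2) weight 1/144
  (W=1, Z=1, X=1, Y=1, U=3) weight 1/144
  (W=1, Z=2, X=1, Y=0, U=2) weight 1/48
  (W=1, Z=2, X=1, Y=0, U=3) weight 1/48
  (W=1, Z=2, X=1, Y=1, U=2) weight 1/144
  (W=1, Z=2, X=1, Y=1, U=3) weight 1/144
  (W=2, Z=1, X=0, Y=0, U=2) weight 1/54
  … 15 more
Group by W:
  weight(W=1) = 1/6
  weight(W=2) = 2/9
Total weight = 1/6 + 2/9 = 7/18
P(W=1 | obs) = 1/6 / 7/18 = 3/7
P(W=2 | obs) = 2/9 / 7/18 = 4/7
argmax = 2

argmax_v P(W = v | obs) = 2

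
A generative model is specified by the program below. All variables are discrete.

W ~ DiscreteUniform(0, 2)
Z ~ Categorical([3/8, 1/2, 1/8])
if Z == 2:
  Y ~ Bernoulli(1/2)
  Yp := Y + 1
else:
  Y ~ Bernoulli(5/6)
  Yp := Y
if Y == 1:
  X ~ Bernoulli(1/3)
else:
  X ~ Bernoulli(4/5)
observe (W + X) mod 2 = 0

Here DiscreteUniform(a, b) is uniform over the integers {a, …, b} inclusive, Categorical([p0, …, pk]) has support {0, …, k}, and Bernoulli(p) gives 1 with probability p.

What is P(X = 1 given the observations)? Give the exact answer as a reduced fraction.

Enumerate traces; 18 have nonzero weight after conditioning:
  (W=0, Z=0, Y=0, X=0) weight 1/240
  (W=0, Z=0, Y=1, X=0) weight 5/72
  (W=0, Z=1, Y=0, X=0) weight 1/180
  (W=0, Z=1, Y=1, X=0) weight 5/54
  (W=0, Z=2, Y=0, X=0) weight 1/240
  (W=0, Z=2, Y=1, X=0) weight 1/72
  (W=1, Z=0, Y=0, X=1) weight 1/60
  (W=1, Z=0, Y=1, X=1) weight 5/144
  … 10 more
Group by X:
  weight(X=0) = 41/108
  weight(X=1) = 31/216
Total weight = 41/108 + 31/216 = 113/216
P(X=0 | obs) = 41/108 / 113/216 = 82/113
P(X=1 | obs) = 31/216 / 113/216 = 31/113

P(X = 1 | obs) = 31/113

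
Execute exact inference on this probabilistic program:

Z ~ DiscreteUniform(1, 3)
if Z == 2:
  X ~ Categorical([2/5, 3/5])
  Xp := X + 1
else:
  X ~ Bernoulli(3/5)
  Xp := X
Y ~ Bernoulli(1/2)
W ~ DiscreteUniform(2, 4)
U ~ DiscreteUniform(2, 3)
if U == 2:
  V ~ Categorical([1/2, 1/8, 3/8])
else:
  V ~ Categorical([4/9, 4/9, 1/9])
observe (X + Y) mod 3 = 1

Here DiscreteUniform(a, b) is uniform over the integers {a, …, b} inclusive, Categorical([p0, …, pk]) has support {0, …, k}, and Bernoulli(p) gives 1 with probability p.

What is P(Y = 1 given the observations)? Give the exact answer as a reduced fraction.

Enumerate traces; 108 have nonzero weight after conditioning:
  (Z=1, X=0, Y=1, W=2, U=2, V=0) weight 1/180
  (Z=1, X=0, Y=1, W=2, U=2, V=1) weight 1/720
  (Z=1, X=0, Y=1, W=2, U=2, V=2) weight 1/240
  (Z=1, X=0, Y=1, W=2, U=3, V=0) weight 2/405
  (Z=1, X=0, Y=1, W=2, U=3, V=1) weight 2/405
  (Z=1, X=0, Y=1, W=2, U=3, V=2) weight 1/810
  (Z=1, X=0, Y=1, W=3, U=2, V=0) weight 1/180
  (Z=1, X=0, Y=1, W=3, U=2, V=1) weight 1/720
  (Z=1, X=1, Y=0, W=2, U=2, V=0) weight 1/120
  … 99 more
Group by Y:
  weight(Y=0) = 3/10
  weight(Y=1) = 1/5
Total weight = 3/10 + 1/5 = 1/2
P(Y=0 | obs) = 3/10 / 1/2 = 3/5
P(Y=1 | obs) = 1/5 / 1/2 = 2/5

P(Y = 1 | obs) = 2/5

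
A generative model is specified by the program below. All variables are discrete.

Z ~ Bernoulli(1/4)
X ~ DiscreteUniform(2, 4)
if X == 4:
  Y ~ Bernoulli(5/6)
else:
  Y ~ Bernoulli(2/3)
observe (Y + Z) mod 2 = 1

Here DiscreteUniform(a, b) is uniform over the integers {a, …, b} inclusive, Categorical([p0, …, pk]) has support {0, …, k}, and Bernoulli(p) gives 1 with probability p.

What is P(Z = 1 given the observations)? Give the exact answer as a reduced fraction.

Enumerate traces; 6 have nonzero weight after conditioning:
  (Z=0, X=2, Y=1) weight 1/6
  (Z=0, X=3, Y=1) weight 1/6
  (Z=0, X=4, Y=1) weight 5/24
  (Z=1, X=2, Y=0) weight 1/36
  (Z=1, X=3, Y=0) weight 1/36
  (Z=1, X=4, Y=0) weight 1/72
Group by Z:
  weight(Z=0) = 13/24
  weight(Z=1) = 5/72
Total weight = 13/24 + 5/72 = 11/18
P(Z=0 | obs) = 13/24 / 11/18 = 39/44
P(Z=1 | obs) = 5/72 / 11/18 = 5/44

P(Z = 1 | obs) = 5/44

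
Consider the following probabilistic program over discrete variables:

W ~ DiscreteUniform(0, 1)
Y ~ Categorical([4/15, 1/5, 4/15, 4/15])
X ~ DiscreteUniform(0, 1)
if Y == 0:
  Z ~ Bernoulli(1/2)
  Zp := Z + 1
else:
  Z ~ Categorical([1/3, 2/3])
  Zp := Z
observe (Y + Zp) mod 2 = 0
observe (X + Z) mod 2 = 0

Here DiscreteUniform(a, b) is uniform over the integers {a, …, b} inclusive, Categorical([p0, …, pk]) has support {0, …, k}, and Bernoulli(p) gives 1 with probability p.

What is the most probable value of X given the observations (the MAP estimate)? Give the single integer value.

Enumerate traces; 8 have nonzero weight after conditioning:
  (W=0, Y=0, X=1, Z=1) weight 1/30
  (W=0, Y=1, X=1, Z=1) weight 1/30
  (W=0, Y=2, X=0, Z=0) weight 1/45
  (W=0, Y=3, X=1, Z=1) weight 2/45
  (W=1, Y=0, X=1, Z=1) weight 1/30
  (W=1, Y=1, X=1, Z=1) weight 1/30
  (W=1, Y=2, X=0, Z=0) weight 1/45
  (W=1, Y=3, X=1, Z=1) weight 2/45
Group by X:
  weight(X=0) = 2/45
  weight(X=1) = 2/9
Total weight = 2/45 + 2/9 = 4/15
P(X=0 | obs) = 2/45 / 4/15 = 1/6
P(X=1 | obs) = 2/9 / 4/15 = 5/6
argmax = 1

argmax_v P(X = v | obs) = 1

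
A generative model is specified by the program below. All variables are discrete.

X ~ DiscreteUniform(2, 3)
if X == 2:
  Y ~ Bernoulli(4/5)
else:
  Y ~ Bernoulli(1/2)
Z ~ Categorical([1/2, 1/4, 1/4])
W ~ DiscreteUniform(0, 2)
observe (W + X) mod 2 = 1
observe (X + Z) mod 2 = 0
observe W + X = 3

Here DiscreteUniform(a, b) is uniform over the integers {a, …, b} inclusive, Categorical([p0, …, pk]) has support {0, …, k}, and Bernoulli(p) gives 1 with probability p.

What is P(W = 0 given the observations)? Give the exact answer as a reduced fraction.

Enumerate traces; 6 have nonzero weight after conditioning:
  (X=2, Y=0, Z=0, W=1) weight 1/60
  (X=2, Y=0, Z=2, W=1) weight 1/120
  (X=2, Y=1, Z=0, W=1) weight 1/15
  (X=2, Y=1, Z=2, W=1) weight 1/30
  (X=3, Y=0, Z=1, W=0) weight 1/48
  (X=3, Y=1, Z=1, W=0) weight 1/48
Group by W:
  weight(W=0) = 1/24
  weight(W=1) = 1/8
Total weight = 1/24 + 1/8 = 1/6
P(W=0 | obs) = 1/24 / 1/6 = 1/4
P(W=1 | obs) = 1/8 / 1/6 = 3/4

P(W = 0 | obs) = 1/4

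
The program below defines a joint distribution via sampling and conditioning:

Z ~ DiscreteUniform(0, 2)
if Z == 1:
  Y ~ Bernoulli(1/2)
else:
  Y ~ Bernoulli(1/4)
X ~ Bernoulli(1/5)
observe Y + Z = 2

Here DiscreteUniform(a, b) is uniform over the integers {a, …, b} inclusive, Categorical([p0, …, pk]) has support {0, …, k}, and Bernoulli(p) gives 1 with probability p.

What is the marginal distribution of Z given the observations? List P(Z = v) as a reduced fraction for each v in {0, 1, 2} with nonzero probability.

Enumerate traces; 4 have nonzero weight after conditioning:
  (Z=1, Y=1, X=0) weight 2/15
  (Z=1, Y=1, X=1) weight 1/30
  (Z=2, Y=0, X=0) weight 1/5
  (Z=2, Y=0, X=1) weight 1/20
Group by Z:
  weight(Z=1) = 1/6
  weight(Z=2) = 1/4
Total weight = 1/6 + 1/4 = 5/12
P(Z=1 | obs) = 1/6 / 5/12 = 2/5
P(Z=2 | obs) = 1/4 / 5/12 = 3/5

P(Z=1) = 2/5, P(Z=2) = 3/5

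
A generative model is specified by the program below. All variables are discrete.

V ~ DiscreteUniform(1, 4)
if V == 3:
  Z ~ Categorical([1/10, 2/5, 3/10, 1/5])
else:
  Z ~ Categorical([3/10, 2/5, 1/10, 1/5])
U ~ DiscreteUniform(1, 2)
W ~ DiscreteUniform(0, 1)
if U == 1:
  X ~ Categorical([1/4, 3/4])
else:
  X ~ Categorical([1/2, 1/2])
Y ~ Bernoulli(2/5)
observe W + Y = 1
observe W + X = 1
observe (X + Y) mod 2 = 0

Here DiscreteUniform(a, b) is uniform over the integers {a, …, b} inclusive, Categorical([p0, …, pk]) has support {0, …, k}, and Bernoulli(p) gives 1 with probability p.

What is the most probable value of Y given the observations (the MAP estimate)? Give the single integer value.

Enumerate traces; 64 have nonzero weight after conditioning:
  (V=1, Z=0, U=1, W=0, X=1, Y=1) weight 9/1600
  (V=1, Z=0, U=1, W=1, X=0, Y=0) weight 9/3200
  (V=1, Z=0, U=2, W=0, X=1, Y=1) weight 3/800
  (V=1, Z=0, U=2, W=1, X=0, Y=0) weight 9/1600
  (V=1, Z=1, U=1, W=0, X=1, Y=1) weight 3/400
  (V=1, Z=1, U=1, W=1, X=0, Y=0) weight 3/800
  (V=1, Z=1, U=2, W=0, X=1, Y=1) weight 1/200
  (V=1, Z=1, U=2, W=1, X=0, Y=0) weight 3/400
  … 56 more
Group by Y:
  weight(Y=0) = 9/80
  weight(Y=1) = 1/8
Total weight = 9/80 + 1/8 = 19/80
P(Y=0 | obs) = 9/80 / 19/80 = 9/19
P(Y=1 | obs) = 1/8 / 19/80 = 10/19
argmax = 1

argmax_v P(Y = v | obs) = 1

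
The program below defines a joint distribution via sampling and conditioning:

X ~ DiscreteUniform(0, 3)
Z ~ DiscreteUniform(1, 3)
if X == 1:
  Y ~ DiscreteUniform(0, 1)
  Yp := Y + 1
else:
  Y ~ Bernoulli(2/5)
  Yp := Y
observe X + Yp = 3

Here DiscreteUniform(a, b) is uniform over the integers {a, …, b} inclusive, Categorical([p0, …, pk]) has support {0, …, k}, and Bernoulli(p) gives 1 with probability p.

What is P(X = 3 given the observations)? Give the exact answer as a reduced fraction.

P(X = 3 | obs) = 2/5

Enumerate traces; 9 have nonzero weight after conditioning:
  (X=1, Z=1, Y=1) weight 1/24
  (X=1, Z=2, Y=1) weight 1/24
  (X=1, Z=3, Y=1) weight 1/24
  (X=2, Z=1, Y=1) weight 1/30
  (X=2, Z=2, Y=1) weight 1/30
  (X=2, Z=3, Y=1) weight 1/30
  (X=3, Z=1, Y=0) weight 1/20
  (X=3, Z=2, Y=0) weight 1/20
  … 1 more
Group by X:
  weight(X=1) = 1/8
  weight(X=2) = 1/10
  weight(X=3) = 3/20
Total weight = 1/8 + 1/10 + 3/20 = 3/8
P(X=1 | obs) = 1/8 / 3/8 = 1/3
P(X=2 | obs) = 1/10 / 3/8 = 4/15
P(X=3 | obs) = 3/20 / 3/8 = 2/5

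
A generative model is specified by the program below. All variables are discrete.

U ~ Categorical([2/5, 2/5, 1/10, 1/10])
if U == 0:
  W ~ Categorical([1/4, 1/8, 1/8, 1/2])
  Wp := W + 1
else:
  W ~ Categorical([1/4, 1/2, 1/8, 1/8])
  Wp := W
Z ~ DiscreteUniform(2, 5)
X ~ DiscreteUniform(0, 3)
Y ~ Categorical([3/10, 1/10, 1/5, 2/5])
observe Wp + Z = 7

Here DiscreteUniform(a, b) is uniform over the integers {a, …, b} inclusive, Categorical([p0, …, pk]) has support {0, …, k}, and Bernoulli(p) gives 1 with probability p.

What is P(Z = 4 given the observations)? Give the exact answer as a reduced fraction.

Enumerate traces; 144 have nonzero weight after conditioning:
  (U=0, W=1, Z=5, X=0, Y=0) weight 3/3200
  (U=0, W=1, Z=5, X=0, Y=1) weight 1/3200
  (U=0, W=1, Z=5, X=0, Y=2) weight 1/1600
  (U=0, W=1, Z=5, X=0, Y=3) weight 1/800
  (U=0, W=1, Z=5, X=1, Y=0) weight 3/3200
  (U=0, W=1, Z=5, X=1, Y=1) weight 1/3200
  (U=0, W=1, Z=5, X=1, Y=2) weight 1/1600
  (U=0, W=1, Z=5, X=1, Y=3) weight 1/800
  (U=0, W=2, Z=4, X=0, Y=0) weight 3/3200
  (U=0, W=3, Z=3, X=0, Y=0) weight 3/800
  … 134 more
Group by Z:
  weight(Z=3) = 1/20
  weight(Z=4) = 1/32
  weight(Z=5) = 1/32
Total weight = 1/20 + 1/32 + 1/32 = 9/80
P(Z=3 | obs) = 1/20 / 9/80 = 4/9
P(Z=4 | obs) = 1/32 / 9/80 = 5/18
P(Z=5 | obs) = 1/32 / 9/80 = 5/18

P(Z = 4 | obs) = 5/18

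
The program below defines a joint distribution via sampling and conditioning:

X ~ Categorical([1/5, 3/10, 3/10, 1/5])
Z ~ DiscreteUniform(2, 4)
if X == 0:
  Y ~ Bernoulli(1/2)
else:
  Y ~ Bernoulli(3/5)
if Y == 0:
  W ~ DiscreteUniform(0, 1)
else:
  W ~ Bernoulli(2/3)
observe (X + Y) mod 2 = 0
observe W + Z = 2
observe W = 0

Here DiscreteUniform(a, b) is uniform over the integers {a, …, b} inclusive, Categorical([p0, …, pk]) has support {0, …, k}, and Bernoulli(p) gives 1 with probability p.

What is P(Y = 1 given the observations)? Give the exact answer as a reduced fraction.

P(Y = 1 | obs) = 10/21

Enumerate traces; 4 have nonzero weight after conditioning:
  (X=0, Z=2, Y=0, W=0) weight 1/60
  (X=1, Z=2, Y=1, W=0) weight 1/50
  (X=2, Z=2, Y=0, W=0) weight 1/50
  (X=3, Z=2, Y=1, W=0) weight 1/75
Group by Y:
  weight(Y=0) = 11/300
  weight(Y=1) = 1/30
Total weight = 11/300 + 1/30 = 7/100
P(Y=0 | obs) = 11/300 / 7/100 = 11/21
P(Y=1 | obs) = 1/30 / 7/100 = 10/21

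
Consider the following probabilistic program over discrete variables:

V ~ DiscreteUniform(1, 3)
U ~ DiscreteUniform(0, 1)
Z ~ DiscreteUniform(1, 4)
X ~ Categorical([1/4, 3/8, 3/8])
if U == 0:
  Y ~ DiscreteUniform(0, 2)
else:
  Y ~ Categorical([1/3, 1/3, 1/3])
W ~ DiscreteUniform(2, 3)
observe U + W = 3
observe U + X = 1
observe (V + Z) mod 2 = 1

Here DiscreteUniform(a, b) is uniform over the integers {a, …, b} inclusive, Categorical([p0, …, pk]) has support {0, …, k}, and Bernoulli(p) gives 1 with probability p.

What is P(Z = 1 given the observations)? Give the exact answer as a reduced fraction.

Enumerate traces; 36 have nonzero weight after conditioning:
  (V=1, U=0, Z=2, X=1, Y=0, W=3) weight 1/384
  (V=1, U=0, Z=2, X=1, Y=1, W=3) weight 1/384
  (V=1, U=0, Z=2, X=1, Y=2, W=3) weight 1/384
  (V=1, U=0, Z=4, X=1, Y=0, W=3) weight 1/384
  (V=1, U=0, Z=4, X=1, Y=1, W=3) weight 1/384
  (V=1, U=0, Z=4, X=1, Y=2, W=3) weight 1/384
  (V=1, U=1, Z=2, X=0, Y=0, W=2) weight 1/576
  (V=1, U=1, Z=2, X=0, Y=1, W=2) weight 1/576
  (V=2, U=0, Z=1, X=1, Y=0, W=3) weight 1/384
  (V=2, U=0, Z=3, X=1, Y=0, W=3) weight 1/384
  … 26 more
Group by Z:
  weight(Z=1) = 5/384
  weight(Z=2) = 5/192
  weight(Z=3) = 5/384
  weight(Z=4) = 5/192
Total weight = 5/384 + 5/192 + 5/384 + 5/192 = 5/64
P(Z=1 | obs) = 5/384 / 5/64 = 1/6
P(Z=2 | obs) = 5/192 / 5/64 = 1/3
P(Z=3 | obs) = 5/384 / 5/64 = 1/6
P(Z=4 | obs) = 5/192 / 5/64 = 1/3

P(Z = 1 | obs) = 1/6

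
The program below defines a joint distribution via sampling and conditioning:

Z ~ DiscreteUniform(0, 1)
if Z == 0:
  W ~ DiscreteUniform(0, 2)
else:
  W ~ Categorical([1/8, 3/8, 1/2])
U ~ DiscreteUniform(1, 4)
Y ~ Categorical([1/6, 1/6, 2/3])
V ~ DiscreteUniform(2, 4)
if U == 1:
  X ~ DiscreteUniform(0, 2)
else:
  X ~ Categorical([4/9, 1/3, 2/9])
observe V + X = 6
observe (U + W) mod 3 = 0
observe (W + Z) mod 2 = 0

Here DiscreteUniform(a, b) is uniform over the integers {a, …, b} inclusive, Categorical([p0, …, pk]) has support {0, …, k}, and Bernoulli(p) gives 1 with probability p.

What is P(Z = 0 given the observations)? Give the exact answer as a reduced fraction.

Enumerate traces; 12 have nonzero weight after conditioning:
  (Z=0, W=0, U=3, Y=0, V=4, X=2) weight 1/1944
  (Z=0, W=0, U=3, Y=1, V=4, X=2) weight 1/1944
  (Z=0, W=0, U=3, Y=2, V=4, X=2) weight 1/486
  (Z=0, W=2, U=1, Y=0, V=4, X=2) weight 1/1296
  (Z=0, W=2, U=1, Y=1, V=4, X=2) weight 1/1296
  (Z=0, W=2, U=1, Y=2, V=4, X=2) weight 1/324
  (Z=0, W=2, U=4, Y=0, V=4, X=2) weight 1/1944
  (Z=0, W=2, U=4, Y=1, V=4, X=2) weight 1/1944
  (Z=1, W=1, U=2, Y=0, V=4, X=2) weight 1/1728
  … 3 more
Group by Z:
  weight(Z=0) = 7/648
  weight(Z=1) = 1/288
Total weight = 7/648 + 1/288 = 37/2592
P(Z=0 | obs) = 7/648 / 37/2592 = 28/37
P(Z=1 | obs) = 1/288 / 37/2592 = 9/37

P(Z = 0 | obs) = 28/37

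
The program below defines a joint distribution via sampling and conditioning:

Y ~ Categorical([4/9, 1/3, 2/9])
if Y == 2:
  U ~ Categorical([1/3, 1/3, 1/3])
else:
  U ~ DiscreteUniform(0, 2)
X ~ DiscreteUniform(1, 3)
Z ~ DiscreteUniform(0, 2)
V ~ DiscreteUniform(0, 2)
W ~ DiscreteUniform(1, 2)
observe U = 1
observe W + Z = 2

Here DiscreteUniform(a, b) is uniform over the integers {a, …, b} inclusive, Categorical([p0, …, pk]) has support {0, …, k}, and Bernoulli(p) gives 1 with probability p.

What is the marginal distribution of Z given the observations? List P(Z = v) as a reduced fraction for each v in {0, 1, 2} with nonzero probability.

Enumerate traces; 54 have nonzero weight after conditioning:
  (Y=0, U=1, X=1, Z=0, V=0, W=2) weight 2/729
  (Y=0, U=1, X=1, Z=0, V=1, W=2) weight 2/729
  (Y=0, U=1, X=1, Z=0, V=2, W=2) weight 2/729
  (Y=0, U=1, X=1, Z=1, V=0, W=1) weight 2/729
  (Y=0, U=1, X=1, Z=1, V=1, W=1) weight 2/729
  (Y=0, U=1, X=1, Z=1, V=2, W=1) weight 2/729
  (Y=0, U=1, X=2, Z=0, V=0, W=2) weight 2/729
  (Y=0, U=1, X=2, Z=0, V=1, W=2) weight 2/729
  … 46 more
Group by Z:
  weight(Z=0) = 1/18
  weight(Z=1) = 1/18
Total weight = 1/18 + 1/18 = 1/9
P(Z=0 | obs) = 1/18 / 1/9 = 1/2
P(Z=1 | obs) = 1/18 / 1/9 = 1/2

P(Z=0) = 1/2, P(Z=1) = 1/2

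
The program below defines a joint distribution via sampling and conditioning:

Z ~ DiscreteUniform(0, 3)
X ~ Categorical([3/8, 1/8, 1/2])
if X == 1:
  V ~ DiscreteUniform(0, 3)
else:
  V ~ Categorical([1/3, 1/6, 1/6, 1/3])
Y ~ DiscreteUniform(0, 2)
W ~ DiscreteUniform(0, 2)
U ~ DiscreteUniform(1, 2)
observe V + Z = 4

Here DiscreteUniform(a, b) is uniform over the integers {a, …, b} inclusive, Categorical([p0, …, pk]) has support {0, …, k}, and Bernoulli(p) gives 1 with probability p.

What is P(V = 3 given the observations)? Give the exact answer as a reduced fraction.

P(V = 3 | obs) = 31/65

Enumerate traces; 162 have nonzero weight after conditioning:
  (Z=1, X=0, V=3, Y=0, W=0, U=1) weight 1/576
  (Z=1, X=0, V=3, Y=0, W=0, U=2) weight 1/576
  (Z=1, X=0, V=3, Y=0, W=1, U=1) weight 1/576
  (Z=1, X=0, V=3, Y=0, W=1, U=2) weight 1/576
  (Z=1, X=0, V=3, Y=0, W=2, U=1) weight 1/576
  (Z=1, X=0, V=3, Y=0, W=2, U=2) weight 1/576
  (Z=1, X=0, V=3, Y=1, W=0, U=1) weight 1/576
  (Z=1, X=0, V=3, Y=1, W=0, U=2) weight 1/576
  (Z=2, X=0, V=2, Y=0, W=0, U=1) weight 1/1152
  (Z=3, X=0, V=1, Y=0, W=0, U=1) weight 1/1152
  … 152 more
Group by V:
  weight(V=1) = 17/384
  weight(V=2) = 17/384
  weight(V=3) = 31/384
Total weight = 17/384 + 17/384 + 31/384 = 65/384
P(V=1 | obs) = 17/384 / 65/384 = 17/65
P(V=2 | obs) = 17/384 / 65/384 = 17/65
P(V=3 | obs) = 31/384 / 65/384 = 31/65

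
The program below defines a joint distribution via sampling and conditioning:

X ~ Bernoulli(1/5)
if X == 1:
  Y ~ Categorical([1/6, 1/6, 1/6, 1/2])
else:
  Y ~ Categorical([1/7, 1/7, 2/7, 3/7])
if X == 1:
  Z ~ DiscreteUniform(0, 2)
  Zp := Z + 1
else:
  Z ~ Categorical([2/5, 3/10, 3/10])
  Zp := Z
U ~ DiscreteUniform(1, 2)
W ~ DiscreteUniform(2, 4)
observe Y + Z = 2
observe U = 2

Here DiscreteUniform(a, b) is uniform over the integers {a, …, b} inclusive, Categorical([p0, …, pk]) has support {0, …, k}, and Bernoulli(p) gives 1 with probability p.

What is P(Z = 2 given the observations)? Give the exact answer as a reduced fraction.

Enumerate traces; 18 have nonzero weight after conditioning:
  (X=0, Y=0, Z=2, U=2, W=2) weight 1/175
  (X=0, Y=0, Z=2, U=2, W=3) weight 1/175
  (X=0, Y=0, Z=2, U=2, W=4) weight 1/175
  (X=0, Y=1, Z=1, U=2, W=2) weight 1/175
  (X=0, Y=1, Z=1, U=2, W=3) weight 1/175
  (X=0, Y=1, Z=1, U=2, W=4) weight 1/175
  (X=0, Y=2, Z=0, U=2, W=2) weight 8/525
  (X=0, Y=2, Z=0, U=2, W=3) weight 8/525
  … 10 more
Group by Z:
  weight(Z=0) = 323/6300
  weight(Z=1) = 143/6300
  weight(Z=2) = 143/6300
Total weight = 323/6300 + 143/6300 + 143/6300 = 29/300
P(Z=0 | obs) = 323/6300 / 29/300 = 323/609
P(Z=1 | obs) = 143/6300 / 29/300 = 143/609
P(Z=2 | obs) = 143/6300 / 29/300 = 143/609

P(Z = 2 | obs) = 143/609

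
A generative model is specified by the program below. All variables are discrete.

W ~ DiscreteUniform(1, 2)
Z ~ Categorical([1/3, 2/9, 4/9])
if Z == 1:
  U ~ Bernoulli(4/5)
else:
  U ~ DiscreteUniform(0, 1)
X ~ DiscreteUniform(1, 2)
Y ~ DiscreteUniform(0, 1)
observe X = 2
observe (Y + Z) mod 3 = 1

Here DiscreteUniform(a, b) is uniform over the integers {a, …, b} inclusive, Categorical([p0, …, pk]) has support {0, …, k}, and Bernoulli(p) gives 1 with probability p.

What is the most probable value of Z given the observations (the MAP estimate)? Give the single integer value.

argmax_v P(Z = v | obs) = 0

Enumerate traces; 8 have nonzero weight after conditioning:
  (W=1, Z=0, U=0, X=2, Y=1) weight 1/48
  (W=1, Z=0, U=1, X=2, Y=1) weight 1/48
  (W=1, Z=1, U=0, X=2, Y=0) weight 1/180
  (W=1, Z=1, U=1, X=2, Y=0) weight 1/45
  (W=2, Z=0, U=0, X=2, Y=1) weight 1/48
  (W=2, Z=0, U=1, X=2, Y=1) weight 1/48
  (W=2, Z=1, U=0, X=2, Y=0) weight 1/180
  (W=2, Z=1, U=1, X=2, Y=0) weight 1/45
Group by Z:
  weight(Z=0) = 1/12
  weight(Z=1) = 1/18
Total weight = 1/12 + 1/18 = 5/36
P(Z=0 | obs) = 1/12 / 5/36 = 3/5
P(Z=1 | obs) = 1/18 / 5/36 = 2/5
argmax = 0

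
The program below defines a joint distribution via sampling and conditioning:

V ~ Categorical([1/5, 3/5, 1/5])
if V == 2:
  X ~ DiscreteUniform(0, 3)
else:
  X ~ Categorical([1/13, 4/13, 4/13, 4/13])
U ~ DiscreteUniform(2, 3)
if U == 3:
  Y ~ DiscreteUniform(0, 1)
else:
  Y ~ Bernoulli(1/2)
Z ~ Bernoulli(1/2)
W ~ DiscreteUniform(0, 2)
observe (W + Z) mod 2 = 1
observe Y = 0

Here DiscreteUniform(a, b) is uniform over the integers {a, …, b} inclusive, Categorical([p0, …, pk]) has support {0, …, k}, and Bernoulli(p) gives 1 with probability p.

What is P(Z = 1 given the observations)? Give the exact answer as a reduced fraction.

Enumerate traces; 72 have nonzero weight after conditioning:
  (V=0, X=0, U=2, Y=0, Z=0, W=1) weight 1/1560
  (V=0, X=0, U=2, Y=0, Z=1, W=0) weight 1/1560
  (V=0, X=0, U=2, Y=0, Z=1, W=2) weight 1/1560
  (V=0, X=0, U=3, Y=0, Z=0, W=1) weight 1/1560
  (V=0, X=0, U=3, Y=0, Z=1, W=0) weight 1/1560
  (V=0, X=0, U=3, Y=0, Z=1, W=2) weight 1/1560
  (V=0, X=1, U=2, Y=0, Z=0, W=1) weight 1/390
  (V=0, X=1, U=2, Y=0, Z=1, W=0) weight 1/390
  … 64 more
Group by Z:
  weight(Z=0) = 1/12
  weight(Z=1) = 1/6
Total weight = 1/12 + 1/6 = 1/4
P(Z=0 | obs) = 1/12 / 1/4 = 1/3
P(Z=1 | obs) = 1/6 / 1/4 = 2/3

P(Z = 1 | obs) = 2/3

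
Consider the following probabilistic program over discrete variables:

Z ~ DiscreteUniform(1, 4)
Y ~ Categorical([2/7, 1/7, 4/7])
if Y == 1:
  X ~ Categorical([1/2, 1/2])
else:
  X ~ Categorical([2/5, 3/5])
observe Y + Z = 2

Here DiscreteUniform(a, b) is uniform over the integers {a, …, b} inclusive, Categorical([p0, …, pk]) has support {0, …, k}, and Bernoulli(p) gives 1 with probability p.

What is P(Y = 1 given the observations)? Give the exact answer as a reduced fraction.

P(Y = 1 | obs) = 1/3

Enumerate traces; 4 have nonzero weight after conditioning:
  (Z=1, Y=1, X=0) weight 1/56
  (Z=1, Y=1, X=1) weight 1/56
  (Z=2, Y=0, X=0) weight 1/35
  (Z=2, Y=0, X=1) weight 3/70
Group by Y:
  weight(Y=0) = 1/14
  weight(Y=1) = 1/28
Total weight = 1/14 + 1/28 = 3/28
P(Y=0 | obs) = 1/14 / 3/28 = 2/3
P(Y=1 | obs) = 1/28 / 3/28 = 1/3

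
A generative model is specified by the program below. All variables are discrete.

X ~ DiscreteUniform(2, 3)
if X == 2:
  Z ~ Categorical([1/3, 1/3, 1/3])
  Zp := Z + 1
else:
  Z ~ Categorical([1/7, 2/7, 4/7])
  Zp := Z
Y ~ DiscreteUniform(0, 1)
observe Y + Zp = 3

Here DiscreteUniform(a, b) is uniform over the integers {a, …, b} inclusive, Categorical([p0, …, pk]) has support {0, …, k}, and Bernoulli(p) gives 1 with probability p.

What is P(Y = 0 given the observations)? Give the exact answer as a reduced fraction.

P(Y = 0 | obs) = 7/26

Enumerate traces; 3 have nonzero weight after conditioning:
  (X=2, Z=1, Y=1) weight 1/12
  (X=2, Z=2, Y=0) weight 1/12
  (X=3, Z=2, Y=1) weight 1/7
Group by Y:
  weight(Y=0) = 1/12
  weight(Y=1) = 19/84
Total weight = 1/12 + 19/84 = 13/42
P(Y=0 | obs) = 1/12 / 13/42 = 7/26
P(Y=1 | obs) = 19/84 / 13/42 = 19/26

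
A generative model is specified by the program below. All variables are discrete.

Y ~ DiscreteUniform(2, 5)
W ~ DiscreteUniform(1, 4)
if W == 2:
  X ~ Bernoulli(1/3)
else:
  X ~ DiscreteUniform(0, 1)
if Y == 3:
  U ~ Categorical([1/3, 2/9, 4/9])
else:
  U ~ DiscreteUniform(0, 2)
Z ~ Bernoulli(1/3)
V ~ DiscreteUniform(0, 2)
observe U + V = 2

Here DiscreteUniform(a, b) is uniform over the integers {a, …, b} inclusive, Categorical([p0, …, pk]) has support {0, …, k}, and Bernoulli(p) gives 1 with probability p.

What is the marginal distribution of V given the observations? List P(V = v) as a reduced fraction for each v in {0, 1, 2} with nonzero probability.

P(V=0) = 13/36, P(V=1) = 11/36, P(V=2) = 1/3

Enumerate traces; 192 have nonzero weight after conditioning:
  (Y=2, W=1, X=0, U=0, Z=0, V=2) weight 1/432
  (Y=2, W=1, X=0, U=0, Z=1, V=2) weight 1/864
  (Y=2, W=1, X=0, U=1, Z=0, V=1) weight 1/432
  (Y=2, W=1, X=0, U=1, Z=1, V=1) weight 1/864
  (Y=2, W=1, X=0, U=2, Z=0, V=0) weight 1/432
  (Y=2, W=1, X=0, U=2, Z=1, V=0) weight 1/864
  (Y=2, W=1, X=1, U=0, Z=0, V=2) weight 1/432
  (Y=2, W=1, X=1, U=0, Z=1, V=2) weight 1/864
  … 184 more
Group by V:
  weight(V=0) = 13/108
  weight(V=1) = 11/108
  weight(V=2) = 1/9
Total weight = 13/108 + 11/108 + 1/9 = 1/3
P(V=0 | obs) = 13/108 / 1/3 = 13/36
P(V=1 | obs) = 11/108 / 1/3 = 11/36
P(V=2 | obs) = 1/9 / 1/3 = 1/3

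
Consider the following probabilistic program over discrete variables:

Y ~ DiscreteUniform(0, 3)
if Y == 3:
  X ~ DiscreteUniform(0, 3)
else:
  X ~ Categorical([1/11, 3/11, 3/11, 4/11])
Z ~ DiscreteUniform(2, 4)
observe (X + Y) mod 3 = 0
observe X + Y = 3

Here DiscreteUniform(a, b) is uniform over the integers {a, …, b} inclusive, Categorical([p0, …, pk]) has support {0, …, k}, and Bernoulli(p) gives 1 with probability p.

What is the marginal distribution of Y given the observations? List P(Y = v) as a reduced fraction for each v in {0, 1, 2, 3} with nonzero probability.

Enumerate traces; 12 have nonzero weight after conditioning:
  (Y=0, X=3, Z=2) weight 1/33
  (Y=0, X=3, Z=3) weight 1/33
  (Y=0, X=3, Z=4) weight 1/33
  (Y=1, X=2, Z=2) weight 1/44
  (Y=1, X=2, Z=3) weight 1/44
  (Y=1, X=2, Z=4) weight 1/44
  (Y=2, X=1, Z=2) weight 1/44
  (Y=2, X=1, Z=3) weight 1/44
  (Y=3, X=0, Z=2) weight 1/48
  … 3 more
Group by Y:
  weight(Y=0) = 1/11
  weight(Y=1) = 3/44
  weight(Y=2) = 3/44
  weight(Y=3) = 1/16
Total weight = 1/11 + 3/44 + 3/44 + 1/16 = 51/176
P(Y=0 | obs) = 1/11 / 51/176 = 16/51
P(Y=1 | obs) = 3/44 / 51/176 = 4/17
P(Y=2 | obs) = 3/44 / 51/176 = 4/17
P(Y=3 | obs) = 1/16 / 51/176 = 11/51

P(Y=0) = 16/51, P(Y=1) = 4/17, P(Y=2) = 4/17, P(Y=3) = 11/51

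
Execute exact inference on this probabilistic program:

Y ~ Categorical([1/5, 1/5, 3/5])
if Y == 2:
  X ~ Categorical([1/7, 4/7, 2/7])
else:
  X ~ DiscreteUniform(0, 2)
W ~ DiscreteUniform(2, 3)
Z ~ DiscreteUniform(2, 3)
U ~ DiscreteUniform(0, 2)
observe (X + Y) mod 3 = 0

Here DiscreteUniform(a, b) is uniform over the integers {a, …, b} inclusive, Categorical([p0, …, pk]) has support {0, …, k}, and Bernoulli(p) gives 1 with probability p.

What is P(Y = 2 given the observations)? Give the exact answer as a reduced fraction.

P(Y = 2 | obs) = 18/25

Enumerate traces; 36 have nonzero weight after conditioning:
  (Y=0, X=0, W=2, Z=2, U=0) weight 1/180
  (Y=0, X=0, W=2, Z=2, U=1) weight 1/180
  (Y=0, X=0, W=2, Z=2, U=2) weight 1/180
  (Y=0, X=0, W=2, Z=3, U=0) weight 1/180
  (Y=0, X=0, W=2, Z=3, U=1) weight 1/180
  (Y=0, X=0, W=2, Z=3, U=2) weight 1/180
  (Y=0, X=0, W=3, Z=2, U=0) weight 1/180
  (Y=0, X=0, W=3, Z=2, U=1) weight 1/180
  (Y=1, X=2, W=2, Z=2, U=0) weight 1/180
  (Y=2, X=1, W=2, Z=2, U=0) weight 1/35
  … 26 more
Group by Y:
  weight(Y=0) = 1/15
  weight(Y=1) = 1/15
  weight(Y=2) = 12/35
Total weight = 1/15 + 1/15 + 12/35 = 10/21
P(Y=0 | obs) = 1/15 / 10/21 = 7/50
P(Y=1 | obs) = 1/15 / 10/21 = 7/50
P(Y=2 | obs) = 12/35 / 10/21 = 18/25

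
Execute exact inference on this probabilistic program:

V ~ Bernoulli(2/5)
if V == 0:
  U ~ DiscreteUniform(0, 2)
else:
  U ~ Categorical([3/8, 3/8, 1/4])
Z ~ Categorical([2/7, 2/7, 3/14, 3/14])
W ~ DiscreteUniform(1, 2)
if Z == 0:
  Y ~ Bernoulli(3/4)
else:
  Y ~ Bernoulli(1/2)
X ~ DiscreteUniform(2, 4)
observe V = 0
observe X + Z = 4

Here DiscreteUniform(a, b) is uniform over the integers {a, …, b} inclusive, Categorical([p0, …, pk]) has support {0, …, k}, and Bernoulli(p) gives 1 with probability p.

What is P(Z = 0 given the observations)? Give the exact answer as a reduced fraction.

Enumerate traces; 36 have nonzero weight after conditioning:
  (V=0, U=0, Z=0, W=1, Y=0, X=4) weight 1/420
  (V=0, U=0, Z=0, W=1, Y=1, X=4) weight 1/140
  (V=0, U=0, Z=0, W=2, Y=0, X=4) weight 1/420
  (V=0, U=0, Z=0, W=2, Y=1, X=4) weight 1/140
  (V=0, U=0, Z=1, W=1, Y=0, X=3) weight 1/210
  (V=0, U=0, Z=1, W=1, Y=1, X=3) weight 1/210
  (V=0, U=0, Z=1, W=2, Y=0, X=3) weight 1/210
  (V=0, U=0, Z=1, W=2, Y=1, X=3) weight 1/210
  (V=0, U=0, Z=2, W=1, Y=0, X=2) weight 1/280
  … 27 more
Group by Z:
  weight(Z=0) = 2/35
  weight(Z=1) = 2/35
  weight(Z=2) = 3/70
Total weight = 2/35 + 2/35 + 3/70 = 11/70
P(Z=0 | obs) = 2/35 / 11/70 = 4/11
P(Z=1 | obs) = 2/35 / 11/70 = 4/11
P(Z=2 | obs) = 3/70 / 11/70 = 3/11

P(Z = 0 | obs) = 4/11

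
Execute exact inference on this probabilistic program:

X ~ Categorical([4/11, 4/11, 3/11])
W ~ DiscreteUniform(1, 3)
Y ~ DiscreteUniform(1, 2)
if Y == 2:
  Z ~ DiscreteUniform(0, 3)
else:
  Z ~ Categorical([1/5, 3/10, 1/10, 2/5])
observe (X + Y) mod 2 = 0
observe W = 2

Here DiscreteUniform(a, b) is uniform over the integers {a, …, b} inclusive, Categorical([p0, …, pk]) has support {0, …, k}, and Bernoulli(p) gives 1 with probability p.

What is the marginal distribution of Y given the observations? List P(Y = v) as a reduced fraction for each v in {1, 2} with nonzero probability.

Enumerate traces; 12 have nonzero weight after conditioning:
  (X=0, W=2, Y=2, Z=0) weight 1/66
  (X=0, W=2, Y=2, Z=1) weight 1/66
  (X=0, W=2, Y=2, Z=2) weight 1/66
  (X=0, W=2, Y=2, Z=3) weight 1/66
  (X=1, W=2, Y=1, Z=0) weight 2/165
  (X=1, W=2, Y=1, Z=1) weight 1/55
  (X=1, W=2, Y=1, Z=2) weight 1/165
  (X=1, W=2, Y=1, Z=3) weight 4/165
  … 4 more
Group by Y:
  weight(Y=1) = 2/33
  weight(Y=2) = 7/66
Total weight = 2/33 + 7/66 = 1/6
P(Y=1 | obs) = 2/33 / 1/6 = 4/11
P(Y=2 | obs) = 7/66 / 1/6 = 7/11

P(Y=1) = 4/11, P(Y=2) = 7/11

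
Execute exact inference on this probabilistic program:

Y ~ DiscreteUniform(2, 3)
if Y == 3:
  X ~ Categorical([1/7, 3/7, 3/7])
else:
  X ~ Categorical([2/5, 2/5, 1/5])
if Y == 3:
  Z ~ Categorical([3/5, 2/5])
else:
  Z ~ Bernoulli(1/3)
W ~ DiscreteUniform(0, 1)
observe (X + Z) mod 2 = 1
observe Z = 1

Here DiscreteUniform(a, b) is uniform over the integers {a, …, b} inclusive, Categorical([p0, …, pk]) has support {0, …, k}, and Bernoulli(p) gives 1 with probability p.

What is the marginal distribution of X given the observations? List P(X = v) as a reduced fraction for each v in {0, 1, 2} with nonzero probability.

Enumerate traces; 8 have nonzero weight after conditioning:
  (Y=2, X=0, Z=1, W=0) weight 1/30
  (Y=2, X=0, Z=1, W=1) weight 1/30
  (Y=2, X=2, Z=1, W=0) weight 1/60
  (Y=2, X=2, Z=1, W=1) weight 1/60
  (Y=3, X=0, Z=1, W=0) weight 1/70
  (Y=3, X=0, Z=1, W=1) weight 1/70
  (Y=3, X=2, Z=1, W=0) weight 3/70
  (Y=3, X=2, Z=1, W=1) weight 3/70
Group by X:
  weight(X=0) = 2/21
  weight(X=2) = 5/42
Total weight = 2/21 + 5/42 = 3/14
P(X=0 | obs) = 2/21 / 3/14 = 4/9
P(X=2 | obs) = 5/42 / 3/14 = 5/9

P(X=0) = 4/9, P(X=2) = 5/9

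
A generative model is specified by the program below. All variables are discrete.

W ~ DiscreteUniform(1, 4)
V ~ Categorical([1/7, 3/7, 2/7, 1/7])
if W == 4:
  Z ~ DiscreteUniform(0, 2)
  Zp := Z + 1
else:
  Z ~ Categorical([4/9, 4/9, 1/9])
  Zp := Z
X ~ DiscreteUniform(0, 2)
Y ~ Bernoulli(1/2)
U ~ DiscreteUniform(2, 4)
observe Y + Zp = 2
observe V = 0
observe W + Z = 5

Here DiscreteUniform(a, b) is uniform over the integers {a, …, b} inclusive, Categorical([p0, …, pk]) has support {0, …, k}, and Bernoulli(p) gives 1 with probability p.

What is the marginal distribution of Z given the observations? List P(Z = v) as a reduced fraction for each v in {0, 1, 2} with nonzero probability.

Enumerate traces; 18 have nonzero weight after conditioning:
  (W=3, V=0, Z=2, X=0, Y=0, U=2) weight 1/4536
  (W=3, V=0, Z=2, X=0, Y=0, U=3) weight 1/4536
  (W=3, V=0, Z=2, X=0, Y=0, U=4) weight 1/4536
  (W=3, V=0, Z=2, X=1, Y=0, U=2) weight 1/4536
  (W=3, V=0, Z=2, X=1, Y=0, U=3) weight 1/4536
  (W=3, V=0, Z=2, X=1, Y=0, U=4) weight 1/4536
  (W=3, V=0, Z=2, X=2, Y=0, U=2) weight 1/4536
  (W=3, V=0, Z=2, X=2, Y=0, U=3) weight 1/4536
  (W=4, V=0, Z=1, X=0, Y=0, U=2) weight 1/1512
  … 9 more
Group by Z:
  weight(Z=1) = 1/168
  weight(Z=2) = 1/504
Total weight = 1/168 + 1/504 = 1/126
P(Z=1 | obs) = 1/168 / 1/126 = 3/4
P(Z=2 | obs) = 1/504 / 1/126 = 1/4

P(Z=1) = 3/4, P(Z=2) = 1/4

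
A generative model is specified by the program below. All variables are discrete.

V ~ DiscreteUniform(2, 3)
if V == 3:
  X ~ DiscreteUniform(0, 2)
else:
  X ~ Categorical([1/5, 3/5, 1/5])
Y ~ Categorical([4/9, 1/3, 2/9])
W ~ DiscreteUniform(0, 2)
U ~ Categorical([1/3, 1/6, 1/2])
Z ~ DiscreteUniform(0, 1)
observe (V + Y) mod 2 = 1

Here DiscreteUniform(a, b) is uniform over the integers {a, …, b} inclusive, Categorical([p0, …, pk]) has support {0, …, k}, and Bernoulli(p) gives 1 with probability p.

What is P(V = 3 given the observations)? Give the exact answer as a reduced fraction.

P(V = 3 | obs) = 2/3

Enumerate traces; 162 have nonzero weight after conditioning:
  (V=2, X=0, Y=1, W=0, U=0, Z=0) weight 1/540
  (V=2, X=0, Y=1, W=0, U=0, Z=1) weight 1/540
  (V=2, X=0, Y=1, W=0, U=1, Z=0) weight 1/1080
  (V=2, X=0, Y=1, W=0, U=1, Z=1) weight 1/1080
  (V=2, X=0, Y=1, W=0, U=2, Z=0) weight 1/360
  (V=2, X=0, Y=1, W=0, U=2, Z=1) weight 1/360
  (V=2, X=0, Y=1, W=1, U=0, Z=0) weight 1/540
  (V=2, X=0, Y=1, W=1, U=0, Z=1) weight 1/540
  (V=3, X=0, Y=0, W=0, U=0, Z=0) weight 1/243
  … 153 more
Group by V:
  weight(V=2) = 1/6
  weight(V=3) = 1/3
Total weight = 1/6 + 1/3 = 1/2
P(V=2 | obs) = 1/6 / 1/2 = 1/3
P(V=3 | obs) = 1/3 / 1/2 = 2/3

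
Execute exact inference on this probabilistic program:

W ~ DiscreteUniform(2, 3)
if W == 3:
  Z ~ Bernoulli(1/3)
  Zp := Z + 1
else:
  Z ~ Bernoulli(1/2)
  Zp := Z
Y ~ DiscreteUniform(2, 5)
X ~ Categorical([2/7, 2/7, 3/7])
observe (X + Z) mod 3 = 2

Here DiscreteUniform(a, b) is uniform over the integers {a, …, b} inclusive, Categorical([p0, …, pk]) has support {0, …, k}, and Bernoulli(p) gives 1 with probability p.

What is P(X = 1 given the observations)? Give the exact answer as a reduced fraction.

P(X = 1 | obs) = 10/31

Enumerate traces; 16 have nonzero weight after conditioning:
  (W=2, Z=0, Y=2, X=2) weight 3/112
  (W=2, Z=0, Y=3, X=2) weight 3/112
  (W=2, Z=0, Y=4, X=2) weight 3/112
  (W=2, Z=0, Y=5, X=2) weight 3/112
  (W=2, Z=1, Y=2, X=1) weight 1/56
  (W=2, Z=1, Y=3, X=1) weight 1/56
  (W=2, Z=1, Y=4, X=1) weight 1/56
  (W=2, Z=1, Y=5, X=1) weight 1/56
  … 8 more
Group by X:
  weight(X=1) = 5/42
  weight(X=2) = 1/4
Total weight = 5/42 + 1/4 = 31/84
P(X=1 | obs) = 5/42 / 31/84 = 10/31
P(X=2 | obs) = 1/4 / 31/84 = 21/31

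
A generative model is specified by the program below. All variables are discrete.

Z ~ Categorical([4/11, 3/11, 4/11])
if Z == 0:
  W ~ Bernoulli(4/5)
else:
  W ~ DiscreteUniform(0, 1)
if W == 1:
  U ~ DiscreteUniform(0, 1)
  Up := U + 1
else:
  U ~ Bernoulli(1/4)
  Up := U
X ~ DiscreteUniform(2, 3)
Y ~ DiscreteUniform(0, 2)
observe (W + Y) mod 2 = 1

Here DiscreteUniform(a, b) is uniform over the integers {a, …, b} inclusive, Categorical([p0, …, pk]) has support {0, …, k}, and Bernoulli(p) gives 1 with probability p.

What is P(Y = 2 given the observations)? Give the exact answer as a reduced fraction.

P(Y = 2 | obs) = 67/177

Enumerate traces; 36 have nonzero weight after conditioning:
  (Z=0, W=0, U=0, X=2, Y=1) weight 1/110
  (Z=0, W=0, U=0, X=3, Y=1) weight 1/110
  (Z=0, W=0, U=1, X=2, Y=1) weight 1/330
  (Z=0, W=0, U=1, X=3, Y=1) weight 1/330
  (Z=0, W=1, U=0, X=2, Y=0) weight 4/165
  (Z=0, W=1, U=0, X=2, Y=2) weight 4/165
  (Z=0, W=1, U=0, X=3, Y=0) weight 4/165
  (Z=0, W=1, U=0, X=3, Y=2) weight 4/165
  … 28 more
Group by Y:
  weight(Y=0) = 67/330
  weight(Y=1) = 43/330
  weight(Y=2) = 67/330
Total weight = 67/330 + 43/330 + 67/330 = 59/110
P(Y=0 | obs) = 67/330 / 59/110 = 67/177
P(Y=1 | obs) = 43/330 / 59/110 = 43/177
P(Y=2 | obs) = 67/330 / 59/110 = 67/177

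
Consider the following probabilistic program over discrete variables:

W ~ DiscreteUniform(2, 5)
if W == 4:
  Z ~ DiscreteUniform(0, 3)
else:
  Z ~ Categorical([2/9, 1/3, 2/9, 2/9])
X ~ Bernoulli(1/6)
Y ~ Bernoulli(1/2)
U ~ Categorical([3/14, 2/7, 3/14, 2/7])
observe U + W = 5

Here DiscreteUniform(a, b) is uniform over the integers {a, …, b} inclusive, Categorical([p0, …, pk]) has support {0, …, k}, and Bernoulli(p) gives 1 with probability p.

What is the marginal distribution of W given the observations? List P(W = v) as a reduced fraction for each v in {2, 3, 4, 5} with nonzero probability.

Enumerate traces; 64 have nonzero weight after conditioning:
  (W=2, Z=0, X=0, Y=0, U=3) weight 5/756
  (W=2, Z=0, X=0, Y=1, U=3) weight 5/756
  (W=2, Z=0, X=1, Y=0, U=3) weight 1/756
  (W=2, Z=0, X=1, Y=1, U=3) weight 1/756
  (W=2, Z=1, X=0, Y=0, U=3) weight 5/504
  (W=2, Z=1, X=0, Y=1, U=3) weight 5/504
  (W=2, Z=1, X=1, Y=0, U=3) weight 1/504
  (W=2, Z=1, X=1, Y=1, U=3) weight 1/504
  (W=3, Z=0, X=0, Y=0, U=2) weight 5/1008
  (W=4, Z=0, X=0, Y=0, U=1) weight 5/672
  … 54 more
Group by W:
  weight(W=2) = 1/14
  weight(W=3) = 3/56
  weight(W=4) = 1/14
  weight(W=5) = 3/56
Total weight = 1/14 + 3/56 + 1/14 + 3/56 = 1/4
P(W=2 | obs) = 1/14 / 1/4 = 2/7
P(W=3 | obs) = 3/56 / 1/4 = 3/14
P(W=4 | obs) = 1/14 / 1/4 = 2/7
P(W=5 | obs) = 3/56 / 1/4 = 3/14

P(W=2) = 2/7, P(W=3) = 3/14, P(W=4) = 2/7, P(W=5) = 3/14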